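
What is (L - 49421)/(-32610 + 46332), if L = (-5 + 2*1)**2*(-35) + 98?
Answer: -8273/2287 ≈ -3.6174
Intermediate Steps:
L = -217 (L = (-5 + 2)**2*(-35) + 98 = (-3)**2*(-35) + 98 = 9*(-35) + 98 = -315 + 98 = -217)
(L - 49421)/(-32610 + 46332) = (-217 - 49421)/(-32610 + 46332) = -49638/13722 = -49638*1/13722 = -8273/2287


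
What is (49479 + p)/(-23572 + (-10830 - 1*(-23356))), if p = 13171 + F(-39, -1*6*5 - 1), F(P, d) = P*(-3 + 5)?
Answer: -31286/5523 ≈ -5.6647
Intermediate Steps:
F(P, d) = 2*P (F(P, d) = P*2 = 2*P)
p = 13093 (p = 13171 + 2*(-39) = 13171 - 78 = 13093)
(49479 + p)/(-23572 + (-10830 - 1*(-23356))) = (49479 + 13093)/(-23572 + (-10830 - 1*(-23356))) = 62572/(-23572 + (-10830 + 23356)) = 62572/(-23572 + 12526) = 62572/(-11046) = 62572*(-1/11046) = -31286/5523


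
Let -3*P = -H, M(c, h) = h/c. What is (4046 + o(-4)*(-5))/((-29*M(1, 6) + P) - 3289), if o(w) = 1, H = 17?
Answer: -12123/10372 ≈ -1.1688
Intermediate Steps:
P = 17/3 (P = -(-1)*17/3 = -⅓*(-17) = 17/3 ≈ 5.6667)
(4046 + o(-4)*(-5))/((-29*M(1, 6) + P) - 3289) = (4046 + 1*(-5))/((-174/1 + 17/3) - 3289) = (4046 - 5)/((-174 + 17/3) - 3289) = 4041/((-29*6 + 17/3) - 3289) = 4041/((-174 + 17/3) - 3289) = 4041/(-505/3 - 3289) = 4041/(-10372/3) = 4041*(-3/10372) = -12123/10372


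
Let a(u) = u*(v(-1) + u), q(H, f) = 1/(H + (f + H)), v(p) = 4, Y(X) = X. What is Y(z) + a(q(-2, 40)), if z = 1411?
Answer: 1828801/1296 ≈ 1411.1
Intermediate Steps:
q(H, f) = 1/(f + 2*H) (q(H, f) = 1/(H + (H + f)) = 1/(f + 2*H))
a(u) = u*(4 + u)
Y(z) + a(q(-2, 40)) = 1411 + (4 + 1/(40 + 2*(-2)))/(40 + 2*(-2)) = 1411 + (4 + 1/(40 - 4))/(40 - 4) = 1411 + (4 + 1/36)/36 = 1411 + (1/36)*(145/36) = 1411 + 145/1296 = 1828801/1296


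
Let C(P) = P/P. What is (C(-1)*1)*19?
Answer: 19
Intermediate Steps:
C(P) = 1
(C(-1)*1)*19 = (1*1)*19 = 1*19 = 19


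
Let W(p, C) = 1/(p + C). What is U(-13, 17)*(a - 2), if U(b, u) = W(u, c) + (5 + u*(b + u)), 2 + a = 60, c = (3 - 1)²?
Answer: 12272/3 ≈ 4090.7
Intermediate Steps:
c = 4 (c = 2² = 4)
W(p, C) = 1/(C + p)
a = 58 (a = -2 + 60 = 58)
U(b, u) = 5 + 1/(4 + u) + u*(b + u) (U(b, u) = 1/(4 + u) + (5 + u*(b + u)) = 5 + 1/(4 + u) + u*(b + u))
U(-13, 17)*(a - 2) = ((1 + (4 + 17)*(5 + 17² - 13*17))/(4 + 17))*(58 - 2) = ((1 + 21*(5 + 289 - 221))/21)*56 = ((1 + 21*73)/21)*56 = ((1 + 1533)/21)*56 = ((1/21)*1534)*56 = (1534/21)*56 = 12272/3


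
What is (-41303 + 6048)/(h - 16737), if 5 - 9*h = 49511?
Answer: 105765/66713 ≈ 1.5854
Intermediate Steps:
h = -16502/3 (h = 5/9 - ⅑*49511 = 5/9 - 49511/9 = -16502/3 ≈ -5500.7)
(-41303 + 6048)/(h - 16737) = (-41303 + 6048)/(-16502/3 - 16737) = -35255/(-66713/3) = -35255*(-3/66713) = 105765/66713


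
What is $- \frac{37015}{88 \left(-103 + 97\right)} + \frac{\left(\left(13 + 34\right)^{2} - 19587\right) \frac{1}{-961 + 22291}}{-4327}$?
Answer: $\frac{51762201049}{738359280} \approx 70.104$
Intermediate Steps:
$- \frac{37015}{88 \left(-103 + 97\right)} + \frac{\left(\left(13 + 34\right)^{2} - 19587\right) \frac{1}{-961 + 22291}}{-4327} = - \frac{37015}{88 \left(-6\right)} + \frac{47^{2} - 19587}{21330} \left(- \frac{1}{4327}\right) = - \frac{37015}{-528} + \left(2209 - 19587\right) \frac{1}{21330} \left(- \frac{1}{4327}\right) = \left(-37015\right) \left(- \frac{1}{528}\right) + \left(-17378\right) \frac{1}{21330} \left(- \frac{1}{4327}\right) = \frac{3365}{48} - - \frac{8689}{46147455} = \frac{3365}{48} + \frac{8689}{46147455} = \frac{51762201049}{738359280}$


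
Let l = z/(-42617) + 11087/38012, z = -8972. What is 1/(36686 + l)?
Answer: 722228/26496019109 ≈ 2.7258e-5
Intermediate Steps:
l = 362701/722228 (l = -8972/(-42617) + 11087/38012 = -8972*(-1/42617) + 11087*(1/38012) = 4/19 + 11087/38012 = 362701/722228 ≈ 0.50220)
1/(36686 + l) = 1/(36686 + 362701/722228) = 1/(26496019109/722228) = 722228/26496019109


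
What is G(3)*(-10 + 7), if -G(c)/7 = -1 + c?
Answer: 42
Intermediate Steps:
G(c) = 7 - 7*c (G(c) = -7*(-1 + c) = 7 - 7*c)
G(3)*(-10 + 7) = (7 - 7*3)*(-10 + 7) = (7 - 21)*(-3) = -14*(-3) = 42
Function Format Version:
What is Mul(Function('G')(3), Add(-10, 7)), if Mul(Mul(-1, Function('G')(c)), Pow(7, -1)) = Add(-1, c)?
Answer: 42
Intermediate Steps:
Function('G')(c) = Add(7, Mul(-7, c)) (Function('G')(c) = Mul(-7, Add(-1, c)) = Add(7, Mul(-7, c)))
Mul(Function('G')(3), Add(-10, 7)) = Mul(Add(7, Mul(-7, 3)), Add(-10, 7)) = Mul(Add(7, -21), -3) = Mul(-14, -3) = 42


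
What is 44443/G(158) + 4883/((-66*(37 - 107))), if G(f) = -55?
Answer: -338939/420 ≈ -807.00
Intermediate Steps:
44443/G(158) + 4883/((-66*(37 - 107))) = 44443/(-55) + 4883/((-66*(37 - 107))) = 44443*(-1/55) + 4883/((-66*(-70))) = -44443/55 + 4883/4620 = -338939/420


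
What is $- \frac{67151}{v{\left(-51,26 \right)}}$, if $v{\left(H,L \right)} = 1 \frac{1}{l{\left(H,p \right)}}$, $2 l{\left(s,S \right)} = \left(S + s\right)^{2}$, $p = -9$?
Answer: $-120871800$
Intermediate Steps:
$l{\left(s,S \right)} = \frac{\left(S + s\right)^{2}}{2}$
$v{\left(H,L \right)} = \frac{2}{\left(-9 + H\right)^{2}}$ ($v{\left(H,L \right)} = 1 \frac{1}{\frac{1}{2} \left(-9 + H\right)^{2}} = 1 \frac{2}{\left(-9 + H\right)^{2}} = \frac{2}{\left(-9 + H\right)^{2}}$)
$- \frac{67151}{v{\left(-51,26 \right)}} = - \frac{67151}{2 \frac{1}{\left(-9 - 51\right)^{2}}} = - \frac{67151}{2 \cdot \frac{1}{3600}} = - 67151 \frac{1}{\frac{1}{1800}} = \left(-67151\right) 1800 = -120871800$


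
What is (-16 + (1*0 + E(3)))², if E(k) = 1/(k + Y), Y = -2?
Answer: 225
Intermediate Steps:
E(k) = 1/(-2 + k) (E(k) = 1/(k - 2) = 1/(-2 + k))
(-16 + (1*0 + E(3)))² = (-16 + (1*0 + 1/(-2 + 3)))² = (-16 + (0 + 1/1))² = (-16 + (0 + 1))² = (-16 + 1)² = (-15)² = 225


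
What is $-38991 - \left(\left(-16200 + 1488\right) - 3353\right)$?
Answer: $-20926$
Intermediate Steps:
$-38991 - \left(\left(-16200 + 1488\right) - 3353\right) = -38991 - \left(-14712 - 3353\right) = -38991 - -18065 = -38991 + 18065 = -20926$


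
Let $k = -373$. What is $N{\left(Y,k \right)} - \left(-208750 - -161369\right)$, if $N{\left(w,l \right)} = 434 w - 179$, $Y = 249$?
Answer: $155268$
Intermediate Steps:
$N{\left(w,l \right)} = -179 + 434 w$
$N{\left(Y,k \right)} - \left(-208750 - -161369\right) = \left(-179 + 434 \cdot 249\right) - \left(-208750 - -161369\right) = \left(-179 + 108066\right) - \left(-208750 + 161369\right) = 107887 - -47381 = 107887 + 47381 = 155268$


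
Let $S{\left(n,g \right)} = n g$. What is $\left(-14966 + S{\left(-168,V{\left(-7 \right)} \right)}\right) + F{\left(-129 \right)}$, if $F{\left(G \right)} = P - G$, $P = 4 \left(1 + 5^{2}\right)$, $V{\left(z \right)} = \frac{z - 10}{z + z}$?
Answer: $-14937$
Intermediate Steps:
$V{\left(z \right)} = \frac{-10 + z}{2 z}$
$P = 104$ ($P = 4 \left(1 + 25\right) = 4 \cdot 26 = 104$)
$F{\left(G \right)} = 104 - G$
$S{\left(n,g \right)} = g n$
$\left(-14966 + S{\left(-168,V{\left(-7 \right)} \right)}\right) + F{\left(-129 \right)} = \left(-14966 + \frac{-10 - 7}{2 \left(-7\right)} \left(-168\right)\right) + \left(104 - -129\right) = \left(-14966 + \frac{1}{2} \left(- \frac{1}{7}\right) \left(-17\right) \left(-168\right)\right) + \left(104 + 129\right) = \left(-14966 + \frac{17}{14} \left(-168\right)\right) + 233 = \left(-14966 - 204\right) + 233 = -15170 + 233 = -14937$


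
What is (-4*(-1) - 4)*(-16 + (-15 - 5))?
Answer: 0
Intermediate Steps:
(-4*(-1) - 4)*(-16 + (-15 - 5)) = (4 - 4)*(-16 - 20) = 0*(-36) = 0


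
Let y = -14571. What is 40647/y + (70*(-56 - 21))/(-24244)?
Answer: -13741033/5352414 ≈ -2.5673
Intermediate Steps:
40647/y + (70*(-56 - 21))/(-24244) = 40647/(-14571) + (70*(-56 - 21))/(-24244) = 40647*(-1/14571) + (70*(-77))*(-1/24244) = -13549/4857 - 5390*(-1/24244) = -13549/4857 + 245/1102 = -13741033/5352414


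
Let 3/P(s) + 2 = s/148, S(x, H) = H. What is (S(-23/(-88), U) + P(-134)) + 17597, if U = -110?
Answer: 3759483/215 ≈ 17486.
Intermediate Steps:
P(s) = 3/(-2 + s/148)
(S(-23/(-88), U) + P(-134)) + 17597 = (-110 + 444/(-296 - 134)) + 17597 = (-110 + 444/(-430)) + 17597 = (-110 + 444*(-1/430)) + 17597 = (-110 - 222/215) + 17597 = -23872/215 + 17597 = 3759483/215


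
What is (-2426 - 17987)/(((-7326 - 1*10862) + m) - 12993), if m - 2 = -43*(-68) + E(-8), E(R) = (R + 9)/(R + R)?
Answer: 326608/452081 ≈ 0.72245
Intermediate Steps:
E(R) = (9 + R)/(2*R) (E(R) = (9 + R)/((2*R)) = (9 + R)*(1/(2*R)) = (9 + R)/(2*R))
m = 46815/16 (m = 2 + (-43*(-68) + (½)*(9 - 8)/(-8)) = 2 + (2924 + (½)*(-⅛)*1) = 2 + (2924 - 1/16) = 2 + 46783/16 = 46815/16 ≈ 2925.9)
(-2426 - 17987)/(((-7326 - 1*10862) + m) - 12993) = (-2426 - 17987)/(((-7326 - 1*10862) + 46815/16) - 12993) = -20413/(((-7326 - 10862) + 46815/16) - 12993) = -20413/((-18188 + 46815/16) - 12993) = -20413/(-244193/16 - 12993) = -20413/(-452081/16) = -20413*(-16/452081) = 326608/452081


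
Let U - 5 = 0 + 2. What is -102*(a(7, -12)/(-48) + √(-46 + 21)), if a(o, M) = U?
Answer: 119/8 - 510*I ≈ 14.875 - 510.0*I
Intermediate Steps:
U = 7 (U = 5 + (0 + 2) = 5 + 2 = 7)
a(o, M) = 7
-102*(a(7, -12)/(-48) + √(-46 + 21)) = -102*(7/(-48) + √(-46 + 21)) = -102*(7*(-1/48) + √(-25)) = -102*(-7/48 + 5*I) = 119/8 - 510*I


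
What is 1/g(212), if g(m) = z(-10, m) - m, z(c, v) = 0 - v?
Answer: -1/424 ≈ -0.0023585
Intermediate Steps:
z(c, v) = -v
g(m) = -2*m (g(m) = -m - m = -2*m)
1/g(212) = 1/(-2*212) = 1/(-424) = -1/424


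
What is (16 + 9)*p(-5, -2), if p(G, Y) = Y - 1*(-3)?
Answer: 25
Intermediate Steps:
p(G, Y) = 3 + Y (p(G, Y) = Y + 3 = 3 + Y)
(16 + 9)*p(-5, -2) = (16 + 9)*(3 - 2) = 25*1 = 25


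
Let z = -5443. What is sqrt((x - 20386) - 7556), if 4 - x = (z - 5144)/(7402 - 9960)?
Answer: I*sqrt(182835584978)/2558 ≈ 167.16*I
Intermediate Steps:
x = -355/2558 (x = 4 - (-5443 - 5144)/(7402 - 9960) = 4 - (-10587)/(-2558) = 4 - (-10587)*(-1)/2558 = 4 - 1*10587/2558 = 4 - 10587/2558 = -355/2558 ≈ -0.13878)
sqrt((x - 20386) - 7556) = sqrt((-355/2558 - 20386) - 7556) = sqrt(-52147743/2558 - 7556) = sqrt(-71475991/2558) = I*sqrt(182835584978)/2558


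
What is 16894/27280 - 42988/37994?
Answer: -1096781/2141480 ≈ -0.51216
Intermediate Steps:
16894/27280 - 42988/37994 = 16894*(1/27280) - 42988*1/37994 = 8447/13640 - 1954/1727 = -1096781/2141480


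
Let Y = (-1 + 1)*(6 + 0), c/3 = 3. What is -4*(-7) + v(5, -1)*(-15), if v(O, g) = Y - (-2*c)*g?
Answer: 298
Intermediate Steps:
c = 9 (c = 3*3 = 9)
Y = 0 (Y = 0*6 = 0)
v(O, g) = 18*g (v(O, g) = 0 - (-2*9)*g = 0 - (-18)*g = 0 + 18*g = 18*g)
-4*(-7) + v(5, -1)*(-15) = -4*(-7) + (18*(-1))*(-15) = 28 - 18*(-15) = 28 + 270 = 298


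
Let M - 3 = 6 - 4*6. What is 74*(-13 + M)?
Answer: -2072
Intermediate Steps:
M = -15 (M = 3 + (6 - 4*6) = 3 + (6 - 24) = 3 - 18 = -15)
74*(-13 + M) = 74*(-13 - 15) = 74*(-28) = -2072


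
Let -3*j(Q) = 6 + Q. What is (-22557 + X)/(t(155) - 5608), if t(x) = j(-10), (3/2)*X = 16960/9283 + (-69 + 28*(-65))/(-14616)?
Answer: 4590546315097/1141071558480 ≈ 4.0230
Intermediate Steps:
X = 265422947/203520492 (X = 2*(16960/9283 + (-69 + 28*(-65))/(-14616))/3 = 2*(16960*(1/9283) + (-69 - 1820)*(-1/14616))/3 = 2*(16960/9283 - 1889*(-1/14616))/3 = 2*(16960/9283 + 1889/14616)/3 = (2/3)*(265422947/135680328) = 265422947/203520492 ≈ 1.3042)
j(Q) = -2 - Q/3 (j(Q) = -(6 + Q)/3 = -2 - Q/3)
t(x) = 4/3 (t(x) = -2 - 1/3*(-10) = -2 + 10/3 = 4/3)
(-22557 + X)/(t(155) - 5608) = (-22557 + 265422947/203520492)/(4/3 - 5608) = -4590546315097/(203520492*(-16820/3)) = -4590546315097/203520492*(-3/16820) = 4590546315097/1141071558480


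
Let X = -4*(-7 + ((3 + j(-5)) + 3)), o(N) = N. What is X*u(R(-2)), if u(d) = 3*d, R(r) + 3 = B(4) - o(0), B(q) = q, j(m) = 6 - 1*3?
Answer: -24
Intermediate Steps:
j(m) = 3 (j(m) = 6 - 3 = 3)
R(r) = 1 (R(r) = -3 + (4 - 1*0) = -3 + (4 + 0) = -3 + 4 = 1)
X = -8 (X = -4*(-7 + ((3 + 3) + 3)) = -4*(-7 + (6 + 3)) = -4*(-7 + 9) = -4*2 = -8)
X*u(R(-2)) = -24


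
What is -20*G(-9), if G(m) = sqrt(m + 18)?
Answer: -60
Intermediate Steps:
G(m) = sqrt(18 + m)
-20*G(-9) = -20*sqrt(18 - 9) = -20*sqrt(9) = -20*3 = -60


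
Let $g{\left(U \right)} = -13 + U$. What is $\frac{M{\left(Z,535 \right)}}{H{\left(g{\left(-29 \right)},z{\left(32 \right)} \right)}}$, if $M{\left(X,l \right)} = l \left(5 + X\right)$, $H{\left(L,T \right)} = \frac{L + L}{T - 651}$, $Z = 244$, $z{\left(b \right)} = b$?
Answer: $\frac{27486695}{28} \approx 9.8167 \cdot 10^{5}$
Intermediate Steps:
$H{\left(L,T \right)} = \frac{2 L}{-651 + T}$
$\frac{M{\left(Z,535 \right)}}{H{\left(g{\left(-29 \right)},z{\left(32 \right)} \right)}} = \frac{535 \left(5 + 244\right)}{2 \left(-13 - 29\right) \frac{1}{-651 + 32}} = \frac{535 \cdot 249}{2 \left(-42\right) \frac{1}{-619}} = \frac{133215}{2 \left(-42\right) \left(- \frac{1}{619}\right)} = \frac{133215}{\frac{84}{619}} = 133215 \cdot \frac{619}{84} = \frac{27486695}{28}$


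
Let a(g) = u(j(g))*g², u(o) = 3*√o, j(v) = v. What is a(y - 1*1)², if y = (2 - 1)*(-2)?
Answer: -2187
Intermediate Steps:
y = -2 (y = 1*(-2) = -2)
a(g) = 3*g^(5/2) (a(g) = (3*√g)*g² = 3*g^(5/2))
a(y - 1*1)² = (3*(-2 - 1*1)^(5/2))² = (3*(-2 - 1)^(5/2))² = (3*(-3)^(5/2))² = (3*(9*I*√3))² = (27*I*√3)² = -2187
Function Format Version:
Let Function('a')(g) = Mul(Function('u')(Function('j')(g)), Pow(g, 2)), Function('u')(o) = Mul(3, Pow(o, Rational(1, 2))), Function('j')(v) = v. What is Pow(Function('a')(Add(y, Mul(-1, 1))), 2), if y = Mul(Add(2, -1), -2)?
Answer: -2187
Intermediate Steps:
y = -2 (y = Mul(1, -2) = -2)
Function('a')(g) = Mul(3, Pow(g, Rational(5, 2))) (Function('a')(g) = Mul(Mul(3, Pow(g, Rational(1, 2))), Pow(g, 2)) = Mul(3, Pow(g, Rational(5, 2))))
Pow(Function('a')(Add(y, Mul(-1, 1))), 2) = Pow(Mul(3, Pow(Add(-2, Mul(-1, 1)), Rational(5, 2))), 2) = Pow(Mul(3, Pow(Add(-2, -1), Rational(5, 2))), 2) = Pow(Mul(3, Pow(-3, Rational(5, 2))), 2) = Pow(Mul(3, Mul(9, I, Pow(3, Rational(1, 2)))), 2) = Pow(Mul(27, I, Pow(3, Rational(1, 2))), 2) = -2187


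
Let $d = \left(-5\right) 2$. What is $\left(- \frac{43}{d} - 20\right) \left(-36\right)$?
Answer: $\frac{2826}{5} \approx 565.2$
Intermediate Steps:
$d = -10$
$\left(- \frac{43}{d} - 20\right) \left(-36\right) = \left(- \frac{43}{-10} - 20\right) \left(-36\right) = \left(\left(-43\right) \left(- \frac{1}{10}\right) - 20\right) \left(-36\right) = \left(\frac{43}{10} - 20\right) \left(-36\right) = \left(- \frac{157}{10}\right) \left(-36\right) = \frac{2826}{5}$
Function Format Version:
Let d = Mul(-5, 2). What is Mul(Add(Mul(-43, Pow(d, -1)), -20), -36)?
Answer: Rational(2826, 5) ≈ 565.20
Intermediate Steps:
d = -10
Mul(Add(Mul(-43, Pow(d, -1)), -20), -36) = Mul(Add(Mul(-43, Pow(-10, -1)), -20), -36) = Mul(Add(Mul(-43, Rational(-1, 10)), -20), -36) = Mul(Add(Rational(43, 10), -20), -36) = Mul(Rational(-157, 10), -36) = Rational(2826, 5)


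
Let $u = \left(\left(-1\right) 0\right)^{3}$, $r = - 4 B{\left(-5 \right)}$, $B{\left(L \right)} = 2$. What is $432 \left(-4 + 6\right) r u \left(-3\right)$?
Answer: $0$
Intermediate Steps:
$r = -8$ ($r = \left(-4\right) 2 = -8$)
$u = 0$ ($u = 0^{3} = 0$)
$432 \left(-4 + 6\right) r u \left(-3\right) = 432 \left(-4 + 6\right) \left(-8\right) 0 \left(-3\right) = 432 \cdot 2 \cdot 0 \left(-3\right) = 432 \cdot 2 \cdot 0 = 432 \cdot 0 = 0$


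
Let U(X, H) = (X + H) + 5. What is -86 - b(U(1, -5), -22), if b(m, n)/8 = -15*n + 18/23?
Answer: -62842/23 ≈ -2732.3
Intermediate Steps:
U(X, H) = 5 + H + X (U(X, H) = (H + X) + 5 = 5 + H + X)
b(m, n) = 144/23 - 120*n (b(m, n) = 8*(-15*n + 18/23) = 8*(18/23 - 15*n) = 144/23 - 120*n)
-86 - b(U(1, -5), -22) = -86 - (144/23 - 120*(-22)) = -86 - (144/23 + 2640) = -86 - 1*60864/23 = -86 - 60864/23 = -62842/23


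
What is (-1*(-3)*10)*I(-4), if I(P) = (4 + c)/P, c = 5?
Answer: -135/2 ≈ -67.500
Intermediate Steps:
I(P) = 9/P (I(P) = (4 + 5)/P = 9/P)
(-1*(-3)*10)*I(-4) = (-1*(-3)*10)*(9/(-4)) = (3*10)*(9*(-1/4)) = 30*(-9/4) = -135/2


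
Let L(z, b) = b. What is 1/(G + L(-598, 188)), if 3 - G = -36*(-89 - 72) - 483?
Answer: -1/5122 ≈ -0.00019524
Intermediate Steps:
G = -5310 (G = 3 - (-36*(-89 - 72) - 483) = 3 - (-36*(-161) - 483) = 3 - (5796 - 483) = 3 - 1*5313 = 3 - 5313 = -5310)
1/(G + L(-598, 188)) = 1/(-5310 + 188) = 1/(-5122) = -1/5122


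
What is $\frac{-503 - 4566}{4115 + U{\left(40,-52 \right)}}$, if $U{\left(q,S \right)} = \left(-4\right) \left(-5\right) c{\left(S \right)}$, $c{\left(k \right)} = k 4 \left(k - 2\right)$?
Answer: $- \frac{5069}{228755} \approx -0.022159$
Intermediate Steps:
$c{\left(k \right)} = 4 k \left(-2 + k\right)$
$U{\left(q,S \right)} = 80 S \left(-2 + S\right)$ ($U{\left(q,S \right)} = \left(-4\right) \left(-5\right) 4 S \left(-2 + S\right) = 20 \cdot 4 S \left(-2 + S\right) = 80 S \left(-2 + S\right)$)
$\frac{-503 - 4566}{4115 + U{\left(40,-52 \right)}} = \frac{-503 - 4566}{4115 + 80 \left(-52\right) \left(-2 - 52\right)} = - \frac{5069}{4115 + 80 \left(-52\right) \left(-54\right)} = - \frac{5069}{4115 + 224640} = - \frac{5069}{228755}$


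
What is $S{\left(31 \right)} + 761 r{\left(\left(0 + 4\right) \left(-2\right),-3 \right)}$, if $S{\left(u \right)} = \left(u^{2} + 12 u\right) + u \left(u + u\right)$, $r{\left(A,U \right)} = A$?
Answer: $-2833$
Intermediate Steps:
$S{\left(u \right)} = 3 u^{2} + 12 u$ ($S{\left(u \right)} = \left(u^{2} + 12 u\right) + u 2 u = \left(u^{2} + 12 u\right) + 2 u^{2} = 3 u^{2} + 12 u$)
$S{\left(31 \right)} + 761 r{\left(\left(0 + 4\right) \left(-2\right),-3 \right)} = 3 \cdot 31 \left(4 + 31\right) + 761 \left(0 + 4\right) \left(-2\right) = 3 \cdot 31 \cdot 35 + 761 \cdot 4 \left(-2\right) = 3255 + 761 \left(-8\right) = 3255 - 6088 = -2833$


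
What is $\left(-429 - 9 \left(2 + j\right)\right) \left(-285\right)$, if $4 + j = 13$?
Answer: $150480$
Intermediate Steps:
$j = 9$ ($j = -4 + 13 = 9$)
$\left(-429 - 9 \left(2 + j\right)\right) \left(-285\right) = \left(-429 - 9 \left(2 + 9\right)\right) \left(-285\right) = \left(-429 - 99\right) \left(-285\right) = \left(-528\right) \left(-285\right) = 150480$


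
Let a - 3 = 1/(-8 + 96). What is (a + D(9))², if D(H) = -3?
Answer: 1/7744 ≈ 0.00012913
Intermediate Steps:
a = 265/88 (a = 3 + 1/(-8 + 96) = 3 + 1/88 = 265/88 ≈ 3.0114)
(a + D(9))² = (265/88 - 3)² = (1/88)² = 1/7744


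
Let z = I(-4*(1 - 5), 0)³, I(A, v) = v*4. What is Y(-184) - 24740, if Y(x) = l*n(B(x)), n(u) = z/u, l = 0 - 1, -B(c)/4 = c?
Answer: -24740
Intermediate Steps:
B(c) = -4*c
I(A, v) = 4*v
l = -1
z = 0 (z = (4*0)³ = 0³ = 0)
n(u) = 0 (n(u) = 0/u = 0)
Y(x) = 0 (Y(x) = -1*0 = 0)
Y(-184) - 24740 = 0 - 24740 = -24740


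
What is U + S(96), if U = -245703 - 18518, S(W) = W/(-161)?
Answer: -42539677/161 ≈ -2.6422e+5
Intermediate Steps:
S(W) = -W/161 (S(W) = W*(-1/161) = -W/161)
U = -264221
U + S(96) = -264221 - 1/161*96 = -264221 - 96/161 = -42539677/161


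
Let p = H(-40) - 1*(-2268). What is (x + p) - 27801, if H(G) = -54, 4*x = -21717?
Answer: -124065/4 ≈ -31016.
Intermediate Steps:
x = -21717/4 (x = (¼)*(-21717) = -21717/4 ≈ -5429.3)
p = 2214 (p = -54 - 1*(-2268) = -54 + 2268 = 2214)
(x + p) - 27801 = (-21717/4 + 2214) - 27801 = -12861/4 - 27801 = -124065/4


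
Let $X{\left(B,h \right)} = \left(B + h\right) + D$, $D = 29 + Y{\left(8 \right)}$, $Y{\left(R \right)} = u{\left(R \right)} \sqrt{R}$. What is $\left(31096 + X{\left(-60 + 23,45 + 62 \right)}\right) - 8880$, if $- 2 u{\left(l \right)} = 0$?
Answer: $22315$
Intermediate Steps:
$u{\left(l \right)} = 0$ ($u{\left(l \right)} = \left(- \frac{1}{2}\right) 0 = 0$)
$Y{\left(R \right)} = 0$ ($Y{\left(R \right)} = 0 \sqrt{R} = 0$)
$D = 29$ ($D = 29 + 0 = 29$)
$X{\left(B,h \right)} = 29 + B + h$ ($X{\left(B,h \right)} = \left(B + h\right) + 29 = 29 + B + h$)
$\left(31096 + X{\left(-60 + 23,45 + 62 \right)}\right) - 8880 = \left(31096 + \left(29 + \left(-60 + 23\right) + \left(45 + 62\right)\right)\right) - 8880 = \left(31096 + \left(29 - 37 + 107\right)\right) - 8880 = \left(31096 + 99\right) - 8880 = 31195 - 8880 = 22315$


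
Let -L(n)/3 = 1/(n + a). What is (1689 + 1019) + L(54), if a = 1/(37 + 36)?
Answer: 10677425/3943 ≈ 2707.9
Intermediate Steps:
a = 1/73 ≈ 0.013699
L(n) = -3/(1/73 + n) (L(n) = -3/(n + 1/73) = -3/(1/73 + n))
(1689 + 1019) + L(54) = (1689 + 1019) - 219/(1 + 73*54) = 2708 - 219/(1 + 3942) = 2708 - 219/3943 = 10677425/3943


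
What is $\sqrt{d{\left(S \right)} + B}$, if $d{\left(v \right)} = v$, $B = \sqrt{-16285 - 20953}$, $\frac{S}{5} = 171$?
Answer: $\sqrt{855 + i \sqrt{37238}} \approx 29.424 + 3.2792 i$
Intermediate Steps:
$S = 855$ ($S = 5 \cdot 171 = 855$)
$B = i \sqrt{37238}$ ($B = \sqrt{-37238} = i \sqrt{37238} \approx 192.97 i$)
$\sqrt{d{\left(S \right)} + B} = \sqrt{855 + i \sqrt{37238}}$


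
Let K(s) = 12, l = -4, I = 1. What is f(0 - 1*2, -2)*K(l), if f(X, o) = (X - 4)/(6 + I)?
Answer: -72/7 ≈ -10.286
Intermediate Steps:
f(X, o) = -4/7 + X/7 (f(X, o) = (X - 4)/(6 + 1) = (-4 + X)/7 = (-4 + X)*(1/7) = -4/7 + X/7)
f(0 - 1*2, -2)*K(l) = (-4/7 + (0 - 1*2)/7)*12 = (-4/7 + (0 - 2)/7)*12 = (-4/7 + (1/7)*(-2))*12 = (-4/7 - 2/7)*12 = -6/7*12 = -72/7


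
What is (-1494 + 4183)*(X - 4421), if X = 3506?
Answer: -2460435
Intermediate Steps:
(-1494 + 4183)*(X - 4421) = (-1494 + 4183)*(3506 - 4421) = 2689*(-915) = -2460435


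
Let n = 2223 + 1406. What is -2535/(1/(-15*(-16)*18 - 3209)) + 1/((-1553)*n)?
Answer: -15872686789246/5635837 ≈ -2.8164e+6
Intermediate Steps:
n = 3629
-2535/(1/(-15*(-16)*18 - 3209)) + 1/((-1553)*n) = -2535/(1/(-15*(-16)*18 - 3209)) + 1/(-1553*3629) = -2535/(1/(240*18 - 3209)) - 1/1553*1/3629 = -2535/(1/(4320 - 3209)) - 1/5635837 = -2535/(1/1111) - 1/5635837 = -2535/1/1111 - 1/5635837 = -2535*1111 - 1/5635837 = -2816385 - 1/5635837 = -15872686789246/5635837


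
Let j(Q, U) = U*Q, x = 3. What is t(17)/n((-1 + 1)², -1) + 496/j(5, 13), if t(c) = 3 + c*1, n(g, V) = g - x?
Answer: 188/195 ≈ 0.96410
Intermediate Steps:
j(Q, U) = Q*U
n(g, V) = -3 + g (n(g, V) = g - 1*3 = g - 3 = -3 + g)
t(c) = 3 + c
t(17)/n((-1 + 1)², -1) + 496/j(5, 13) = (3 + 17)/(-3 + (-1 + 1)²) + 496/((5*13)) = 20/(-3 + 0²) + 496/65 = 20/(-3 + 0) + 496*(1/65) = 20/(-3) + 496/65 = 20*(-⅓) + 496/65 = -20/3 + 496/65 = 188/195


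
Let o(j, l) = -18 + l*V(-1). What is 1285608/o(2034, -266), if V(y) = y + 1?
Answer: -214268/3 ≈ -71423.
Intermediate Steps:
V(y) = 1 + y
o(j, l) = -18 (o(j, l) = -18 + l*(1 - 1) = -18 + l*0 = -18 + 0 = -18)
1285608/o(2034, -266) = 1285608/(-18) = 1285608*(-1/18) = -214268/3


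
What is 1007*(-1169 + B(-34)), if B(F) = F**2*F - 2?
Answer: -40758325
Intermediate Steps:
B(F) = -2 + F**3 (B(F) = F**3 - 2 = -2 + F**3)
1007*(-1169 + B(-34)) = 1007*(-1169 + (-2 + (-34)**3)) = 1007*(-1169 + (-2 - 39304)) = 1007*(-1169 - 39306) = 1007*(-40475) = -40758325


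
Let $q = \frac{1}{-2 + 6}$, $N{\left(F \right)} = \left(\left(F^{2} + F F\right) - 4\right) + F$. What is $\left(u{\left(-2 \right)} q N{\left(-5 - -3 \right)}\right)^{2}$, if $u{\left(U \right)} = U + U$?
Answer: $4$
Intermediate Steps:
$u{\left(U \right)} = 2 U$
$N{\left(F \right)} = -4 + F + 2 F^{2}$ ($N{\left(F \right)} = \left(\left(F^{2} + F^{2}\right) - 4\right) + F = \left(2 F^{2} - 4\right) + F = \left(-4 + 2 F^{2}\right) + F = -4 + F + 2 F^{2}$)
$q = \frac{1}{4} \approx 0.25$
$\left(u{\left(-2 \right)} q N{\left(-5 - -3 \right)}\right)^{2} = \left(2 \left(-2\right) \frac{1}{4} \left(-4 - 2 + 2 \left(-5 - -3\right)^{2}\right)\right)^{2} = \left(\left(-4\right) \frac{1}{4} \left(-4 + \left(-5 + 3\right) + 2 \left(-5 + 3\right)^{2}\right)\right)^{2} = \left(- (-4 - 2 + 2 \left(-2\right)^{2})\right)^{2} = \left(- (-4 - 2 + 2 \cdot 4)\right)^{2} = \left(- (-4 - 2 + 8)\right)^{2} = \left(\left(-1\right) 2\right)^{2} = \left(-2\right)^{2} = 4$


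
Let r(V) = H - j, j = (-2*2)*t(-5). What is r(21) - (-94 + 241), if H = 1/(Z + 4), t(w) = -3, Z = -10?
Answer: -955/6 ≈ -159.17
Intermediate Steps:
H = -⅙ (H = 1/(-10 + 4) = 1/(-6) = -⅙ ≈ -0.16667)
j = 12 (j = -2*2*(-3) = -4*(-3) = 12)
r(V) = -73/6 (r(V) = -⅙ - 1*12 = -⅙ - 12 = -73/6)
r(21) - (-94 + 241) = -73/6 - (-94 + 241) = -73/6 - 1*147 = -73/6 - 147 = -955/6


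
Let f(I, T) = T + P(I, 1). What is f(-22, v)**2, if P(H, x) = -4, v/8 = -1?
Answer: 144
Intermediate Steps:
v = -8 (v = 8*(-1) = -8)
f(I, T) = -4 + T (f(I, T) = T - 4 = -4 + T)
f(-22, v)**2 = (-4 - 8)**2 = (-12)**2 = 144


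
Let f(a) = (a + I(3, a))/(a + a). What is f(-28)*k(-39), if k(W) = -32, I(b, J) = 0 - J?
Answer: 0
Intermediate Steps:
I(b, J) = -J
f(a) = 0 (f(a) = (a - a)/(a + a) = 0/((2*a)) = 0*(1/(2*a)) = 0)
f(-28)*k(-39) = 0*(-32) = 0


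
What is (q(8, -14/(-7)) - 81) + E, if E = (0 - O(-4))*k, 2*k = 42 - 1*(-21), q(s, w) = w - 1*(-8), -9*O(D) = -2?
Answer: -78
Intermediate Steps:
O(D) = 2/9 (O(D) = -1/9*(-2) = 2/9)
q(s, w) = 8 + w (q(s, w) = w + 8 = 8 + w)
k = 63/2 (k = (42 - 1*(-21))/2 = (42 + 21)/2 = (1/2)*63 = 63/2 ≈ 31.500)
E = -7 (E = (0 - 1*2/9)*(63/2) = (0 - 2/9)*(63/2) = -2/9*63/2 = -7)
(q(8, -14/(-7)) - 81) + E = ((8 - 14/(-7)) - 81) - 7 = ((8 - 14*(-1/7)) - 81) - 7 = ((8 + 2) - 81) - 7 = (10 - 81) - 7 = -71 - 7 = -78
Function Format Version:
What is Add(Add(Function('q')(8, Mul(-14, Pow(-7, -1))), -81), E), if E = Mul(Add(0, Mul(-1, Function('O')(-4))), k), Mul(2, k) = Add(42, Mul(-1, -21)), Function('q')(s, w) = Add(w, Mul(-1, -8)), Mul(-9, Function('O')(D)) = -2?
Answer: -78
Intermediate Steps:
Function('O')(D) = Rational(2, 9) (Function('O')(D) = Mul(Rational(-1, 9), -2) = Rational(2, 9))
Function('q')(s, w) = Add(8, w) (Function('q')(s, w) = Add(w, 8) = Add(8, w))
k = Rational(63, 2) (k = Mul(Rational(1, 2), Add(42, Mul(-1, -21))) = Mul(Rational(1, 2), Add(42, 21)) = Mul(Rational(1, 2), 63) = Rational(63, 2) ≈ 31.500)
E = -7 (E = Mul(Add(0, Mul(-1, Rational(2, 9))), Rational(63, 2)) = Mul(Add(0, Rational(-2, 9)), Rational(63, 2)) = Mul(Rational(-2, 9), Rational(63, 2)) = -7)
Add(Add(Function('q')(8, Mul(-14, Pow(-7, -1))), -81), E) = Add(Add(Add(8, Mul(-14, Pow(-7, -1))), -81), -7) = Add(Add(Add(8, Mul(-14, Rational(-1, 7))), -81), -7) = Add(Add(Add(8, 2), -81), -7) = Add(Add(10, -81), -7) = Add(-71, -7) = -78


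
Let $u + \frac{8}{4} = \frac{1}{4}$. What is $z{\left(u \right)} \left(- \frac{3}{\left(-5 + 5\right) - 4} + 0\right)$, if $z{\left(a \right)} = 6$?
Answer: $\frac{9}{2} \approx 4.5$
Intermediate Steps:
$u = - \frac{7}{4}$ ($u = -2 + \frac{1}{4} = - \frac{7}{4} \approx -1.75$)
$z{\left(u \right)} \left(- \frac{3}{\left(-5 + 5\right) - 4} + 0\right) = 6 \left(- \frac{3}{\left(-5 + 5\right) - 4} + 0\right) = 6 \left(- \frac{3}{0 - 4} + 0\right) = 6 \left(- \frac{3}{-4} + 0\right) = 6 \left(\left(-3\right) \left(- \frac{1}{4}\right) + 0\right) = 6 \left(\frac{3}{4} + 0\right) = 6 \cdot \frac{3}{4} = \frac{9}{2}$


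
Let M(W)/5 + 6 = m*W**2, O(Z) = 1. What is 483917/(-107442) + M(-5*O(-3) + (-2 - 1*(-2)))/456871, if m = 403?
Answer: -215678476217/49087133982 ≈ -4.3938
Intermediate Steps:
M(W) = -30 + 2015*W**2 (M(W) = -30 + 5*(403*W**2) = -30 + 2015*W**2)
483917/(-107442) + M(-5*O(-3) + (-2 - 1*(-2)))/456871 = 483917/(-107442) + (-30 + 2015*(-5*1 + (-2 - 1*(-2)))**2)/456871 = 483917*(-1/107442) + (-30 + 2015*(-5 + (-2 + 2))**2)*(1/456871) = -483917/107442 + (-30 + 2015*(-5 + 0)**2)*(1/456871) = -483917/107442 + (-30 + 2015*(-5)**2)*(1/456871) = -483917/107442 + (-30 + 2015*25)*(1/456871) = -483917/107442 + (-30 + 50375)*(1/456871) = -483917/107442 + 50345*(1/456871) = -483917/107442 + 50345/456871 = -215678476217/49087133982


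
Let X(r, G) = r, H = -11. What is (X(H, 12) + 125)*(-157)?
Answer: -17898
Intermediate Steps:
(X(H, 12) + 125)*(-157) = (-11 + 125)*(-157) = 114*(-157) = -17898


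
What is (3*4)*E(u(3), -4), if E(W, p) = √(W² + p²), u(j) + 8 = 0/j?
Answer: 48*√5 ≈ 107.33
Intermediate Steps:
u(j) = -8 (u(j) = -8 + 0/j = -8 + 0 = -8)
(3*4)*E(u(3), -4) = (3*4)*√((-8)² + (-4)²) = 12*√(64 + 16) = 12*√80 = 12*(4*√5) = 48*√5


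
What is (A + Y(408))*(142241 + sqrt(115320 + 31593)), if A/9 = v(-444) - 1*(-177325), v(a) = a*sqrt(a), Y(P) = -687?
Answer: 6*(142241 + sqrt(146913))*(265873 - 1332*I*sqrt(111)) ≈ 2.2752e+11 - 1.2009e+10*I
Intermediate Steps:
v(a) = a**(3/2)
A = 1595925 - 7992*I*sqrt(111) (A = 9*((-444)**(3/2) - 1*(-177325)) = 9*(-888*I*sqrt(111) + 177325) = 9*(177325 - 888*I*sqrt(111)) = 1595925 - 7992*I*sqrt(111) ≈ 1.5959e+6 - 84201.0*I)
(A + Y(408))*(142241 + sqrt(115320 + 31593)) = ((1595925 - 7992*I*sqrt(111)) - 687)*(142241 + sqrt(115320 + 31593)) = (1595238 - 7992*I*sqrt(111))*(142241 + sqrt(146913)) = (142241 + sqrt(146913))*(1595238 - 7992*I*sqrt(111))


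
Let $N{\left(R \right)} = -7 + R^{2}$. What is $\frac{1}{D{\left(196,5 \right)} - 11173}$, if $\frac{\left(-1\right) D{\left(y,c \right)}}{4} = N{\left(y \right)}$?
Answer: $- \frac{1}{164809} \approx -6.0676 \cdot 10^{-6}$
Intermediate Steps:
$D{\left(y,c \right)} = 28 - 4 y^{2}$ ($D{\left(y,c \right)} = - 4 \left(-7 + y^{2}\right) = 28 - 4 y^{2}$)
$\frac{1}{D{\left(196,5 \right)} - 11173} = \frac{1}{\left(28 - 4 \cdot 196^{2}\right) - 11173} = \frac{1}{\left(28 - 153664\right) - 11173} = \frac{1}{-153636 - 11173} = \frac{1}{-164809} = - \frac{1}{164809}$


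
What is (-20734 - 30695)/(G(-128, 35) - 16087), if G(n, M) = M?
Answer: 51429/16052 ≈ 3.2039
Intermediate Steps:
(-20734 - 30695)/(G(-128, 35) - 16087) = (-20734 - 30695)/(35 - 16087) = -51429/(-16052) = -51429*(-1/16052) = 51429/16052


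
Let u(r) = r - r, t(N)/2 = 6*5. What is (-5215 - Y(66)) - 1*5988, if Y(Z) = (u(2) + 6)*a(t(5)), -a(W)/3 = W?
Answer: -10123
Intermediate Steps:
t(N) = 60 (t(N) = 2*(6*5) = 2*30 = 60)
u(r) = 0
a(W) = -3*W
Y(Z) = -1080 (Y(Z) = (0 + 6)*(-3*60) = 6*(-180) = -1080)
(-5215 - Y(66)) - 1*5988 = (-5215 - 1*(-1080)) - 1*5988 = (-5215 + 1080) - 5988 = -4135 - 5988 = -10123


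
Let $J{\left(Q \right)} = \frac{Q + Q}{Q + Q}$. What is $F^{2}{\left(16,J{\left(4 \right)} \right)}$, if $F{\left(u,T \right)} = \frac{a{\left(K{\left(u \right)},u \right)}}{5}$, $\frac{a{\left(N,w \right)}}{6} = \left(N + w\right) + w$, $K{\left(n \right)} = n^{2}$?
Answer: $\frac{2985984}{25} \approx 1.1944 \cdot 10^{5}$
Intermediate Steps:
$a{\left(N,w \right)} = 6 N + 12 w$ ($a{\left(N,w \right)} = 6 \left(\left(N + w\right) + w\right) = 6 \left(N + 2 w\right) = 6 N + 12 w$)
$J{\left(Q \right)} = 1$ ($J{\left(Q \right)} = \frac{2 Q}{2 Q} = 2 Q \frac{1}{2 Q} = 1$)
$F{\left(u,T \right)} = \frac{6 u^{2}}{5} + \frac{12 u}{5}$ ($F{\left(u,T \right)} = \frac{6 u^{2} + 12 u}{5} = \left(6 u^{2} + 12 u\right) \frac{1}{5} = \frac{6 u^{2}}{5} + \frac{12 u}{5}$)
$F^{2}{\left(16,J{\left(4 \right)} \right)} = \left(\frac{6}{5} \cdot 16 \left(2 + 16\right)\right)^{2} = \left(\frac{6}{5} \cdot 16 \cdot 18\right)^{2} = \left(\frac{1728}{5}\right)^{2} = \frac{2985984}{25}$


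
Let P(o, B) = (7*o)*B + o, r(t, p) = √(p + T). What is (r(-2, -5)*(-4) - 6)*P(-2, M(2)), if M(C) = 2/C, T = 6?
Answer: 160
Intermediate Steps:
r(t, p) = √(6 + p) (r(t, p) = √(p + 6) = √(6 + p))
P(o, B) = o + 7*B*o (P(o, B) = 7*B*o + o = o + 7*B*o)
(r(-2, -5)*(-4) - 6)*P(-2, M(2)) = (√(6 - 5)*(-4) - 6)*(-2*(1 + 7*(2/2))) = (√1*(-4) - 6)*(-2*(1 + 7*(2*(½)))) = (1*(-4) - 6)*(-2*(1 + 7*1)) = (-4 - 6)*(-2*(1 + 7)) = -(-20)*8 = -10*(-16) = 160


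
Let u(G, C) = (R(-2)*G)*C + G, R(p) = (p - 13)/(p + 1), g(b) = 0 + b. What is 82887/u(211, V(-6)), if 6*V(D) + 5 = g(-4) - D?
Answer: -165774/2743 ≈ -60.435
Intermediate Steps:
g(b) = b
R(p) = (-13 + p)/(1 + p)
V(D) = -3/2 - D/6 (V(D) = -⅚ + (-4 - D)/6 = -⅚ + (-⅔ - D/6) = -3/2 - D/6)
u(G, C) = G + 15*C*G (u(G, C) = (((-13 - 2)/(1 - 2))*G)*C + G = ((-15/(-1))*G)*C + G = ((-1*(-15))*G)*C + G = (15*G)*C + G = 15*C*G + G = G + 15*C*G)
82887/u(211, V(-6)) = 82887/((211*(1 + 15*(-3/2 - ⅙*(-6))))) = 82887/((211*(1 + 15*(-3/2 + 1)))) = 82887/((211*(1 + 15*(-½)))) = 82887/((211*(1 - 15/2))) = 82887/((211*(-13/2))) = 82887/(-2743/2) = 82887*(-2/2743) = -165774/2743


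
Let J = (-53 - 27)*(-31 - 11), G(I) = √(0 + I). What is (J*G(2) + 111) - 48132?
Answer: -48021 + 3360*√2 ≈ -43269.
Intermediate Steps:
G(I) = √I
J = 3360 (J = -80*(-42) = 3360)
(J*G(2) + 111) - 48132 = (3360*√2 + 111) - 48132 = (111 + 3360*√2) - 48132 = -48021 + 3360*√2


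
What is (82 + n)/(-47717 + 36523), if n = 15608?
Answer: -7845/5597 ≈ -1.4016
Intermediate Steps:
(82 + n)/(-47717 + 36523) = (82 + 15608)/(-47717 + 36523) = 15690/(-11194) = 15690*(-1/11194) = -7845/5597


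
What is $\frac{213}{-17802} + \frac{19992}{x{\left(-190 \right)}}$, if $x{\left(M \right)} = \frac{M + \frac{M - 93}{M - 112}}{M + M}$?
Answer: $\frac{13614264859393}{338813598} \approx 40182.0$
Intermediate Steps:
$x{\left(M \right)} = \frac{M + \frac{-93 + M}{-112 + M}}{2 M}$
$\frac{213}{-17802} + \frac{19992}{x{\left(-190 \right)}} = \frac{213}{-17802} + \frac{19992}{\frac{1}{2} \frac{1}{-190} \frac{1}{-112 - 190} \left(-93 + \left(-190\right)^{2} - -21090\right)} = 213 \left(- \frac{1}{17802}\right) + \frac{19992}{\frac{1}{2} \left(- \frac{1}{190}\right) \frac{1}{-302} \left(-93 + 36100 + 21090\right)} = - \frac{71}{5934} + \frac{19992}{\frac{1}{2} \left(- \frac{1}{190}\right) \left(- \frac{1}{302}\right) 57097} = - \frac{71}{5934} + \frac{19992}{\frac{57097}{114760}} = - \frac{71}{5934} + 19992 \cdot \frac{114760}{57097} = - \frac{71}{5934} + \frac{2294281920}{57097} = \frac{13614264859393}{338813598}$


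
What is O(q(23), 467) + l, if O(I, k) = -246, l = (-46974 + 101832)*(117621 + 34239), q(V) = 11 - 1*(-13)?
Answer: 8330735634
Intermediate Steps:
q(V) = 24 (q(V) = 11 + 13 = 24)
l = 8330735880 (l = 54858*151860 = 8330735880)
O(q(23), 467) + l = -246 + 8330735880 = 8330735634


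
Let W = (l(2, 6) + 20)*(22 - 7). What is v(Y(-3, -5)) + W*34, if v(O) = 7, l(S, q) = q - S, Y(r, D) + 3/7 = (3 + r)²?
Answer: 12247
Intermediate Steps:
Y(r, D) = -3/7 + (3 + r)²
W = 360 (W = ((6 - 1*2) + 20)*(22 - 7) = ((6 - 2) + 20)*15 = (4 + 20)*15 = 24*15 = 360)
v(Y(-3, -5)) + W*34 = 7 + 360*34 = 7 + 12240 = 12247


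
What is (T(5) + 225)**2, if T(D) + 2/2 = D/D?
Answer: 50625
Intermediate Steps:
T(D) = 0 (T(D) = -1 + D/D = -1 + 1 = 0)
(T(5) + 225)**2 = (0 + 225)**2 = 225**2 = 50625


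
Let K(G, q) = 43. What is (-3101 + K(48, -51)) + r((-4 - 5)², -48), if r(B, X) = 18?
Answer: -3040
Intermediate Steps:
(-3101 + K(48, -51)) + r((-4 - 5)², -48) = (-3101 + 43) + 18 = -3058 + 18 = -3040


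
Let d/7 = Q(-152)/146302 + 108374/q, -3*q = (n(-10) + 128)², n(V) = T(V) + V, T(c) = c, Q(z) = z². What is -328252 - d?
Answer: -46651664596045/142205544 ≈ -3.2806e+5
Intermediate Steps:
n(V) = 2*V (n(V) = V + V = 2*V)
q = -3888 (q = -(2*(-10) + 128)²/3 = -(-20 + 128)²/3 = -⅓*108² = -⅓*11664 = -3888)
d = -27589633043/142205544 (d = 7*((-152)²/146302 + 108374/(-3888)) = 7*(23104*(1/146302) + 108374*(-1/3888)) = 7*(11552/73151 - 54187/1944) = 7*(-3941376149/142205544) = -27589633043/142205544 ≈ -194.01)
-328252 - d = -328252 - 1*(-27589633043/142205544) = -328252 + 27589633043/142205544 = -46651664596045/142205544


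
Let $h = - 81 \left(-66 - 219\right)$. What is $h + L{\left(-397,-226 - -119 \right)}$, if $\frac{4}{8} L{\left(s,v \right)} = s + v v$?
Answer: $45189$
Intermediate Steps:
$h = 23085$ ($h = \left(-81\right) \left(-285\right) = 23085$)
$L{\left(s,v \right)} = 2 s + 2 v^{2}$ ($L{\left(s,v \right)} = 2 \left(s + v v\right) = 2 \left(s + v^{2}\right) = 2 s + 2 v^{2}$)
$h + L{\left(-397,-226 - -119 \right)} = 23085 + \left(2 \left(-397\right) + 2 \left(-226 - -119\right)^{2}\right) = 23085 - \left(794 - 2 \left(-226 + 119\right)^{2}\right) = 23085 - \left(794 - 2 \left(-107\right)^{2}\right) = 23085 + \left(-794 + 2 \cdot 11449\right) = 23085 + \left(-794 + 22898\right) = 23085 + 22104 = 45189$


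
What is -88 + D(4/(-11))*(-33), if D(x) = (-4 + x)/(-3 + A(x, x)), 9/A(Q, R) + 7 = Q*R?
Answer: -24160/199 ≈ -121.41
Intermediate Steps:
A(Q, R) = 9/(-7 + Q*R)
D(x) = (-4 + x)/(-3 + 9/(-7 + x**2)) (D(x) = (-4 + x)/(-3 + 9/(-7 + x*x)) = (-4 + x)/(-3 + 9/(-7 + x**2)))
-88 + D(4/(-11))*(-33) = -88 - (-7 + (4/(-11))**2)*(-4 + 4/(-11))/(-30 + 3*(4/(-11))**2)*(-33) = -88 - (-7 + (4*(-1/11))**2)*(-4 + 4*(-1/11))/(-30 + 3*(4*(-1/11))**2)*(-33) = -88 - (-7 + (-4/11)**2)*(-4 - 4/11)/(-30 + 3*(-4/11)**2)*(-33) = -88 - 1*(-7 + 16/121)*(-48/11)/(-30 + 3*(16/121))*(-33) = -88 - 1*(-831/121)*(-48/11)/(-30 + 48/121)*(-33) = -88 - 1*(-831/121)*(-48/11)/(-3582/121)*(-33) = -88 - 1*(-121/3582)*(-831/121)*(-48/11)*(-33) = -88 + (2216/2189)*(-33) = -88 - 6648/199 = -24160/199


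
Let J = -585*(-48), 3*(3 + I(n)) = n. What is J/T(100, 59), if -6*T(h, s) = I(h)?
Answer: -38880/7 ≈ -5554.3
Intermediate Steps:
I(n) = -3 + n/3
T(h, s) = ½ - h/18 (T(h, s) = -(-3 + h/3)/6 = ½ - h/18)
J = 28080
J/T(100, 59) = 28080/(½ - 1/18*100) = 28080/(½ - 50/9) = 28080/(-91/18) = 28080*(-18/91) = -38880/7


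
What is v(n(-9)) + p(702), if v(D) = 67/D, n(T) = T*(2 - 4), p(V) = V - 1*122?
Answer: 10507/18 ≈ 583.72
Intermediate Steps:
p(V) = -122 + V (p(V) = V - 122 = -122 + V)
n(T) = -2*T (n(T) = T*(-2) = -2*T)
v(n(-9)) + p(702) = 67/((-2*(-9))) + (-122 + 702) = 67/18 + 580 = 10507/18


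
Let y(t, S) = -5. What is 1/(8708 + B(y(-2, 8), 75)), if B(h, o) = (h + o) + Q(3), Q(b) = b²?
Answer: 1/8787 ≈ 0.00011380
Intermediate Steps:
B(h, o) = 9 + h + o (B(h, o) = (h + o) + 3² = (h + o) + 9 = 9 + h + o)
1/(8708 + B(y(-2, 8), 75)) = 1/(8708 + (9 - 5 + 75)) = 1/(8708 + 79) = 1/8787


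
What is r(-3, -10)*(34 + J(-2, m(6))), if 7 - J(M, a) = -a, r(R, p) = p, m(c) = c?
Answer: -470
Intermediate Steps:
J(M, a) = 7 + a (J(M, a) = 7 - (-1)*a = 7 + a)
r(-3, -10)*(34 + J(-2, m(6))) = -10*(34 + (7 + 6)) = -10*(34 + 13) = -10*47 = -470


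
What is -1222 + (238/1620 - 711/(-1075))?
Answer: -212670533/174150 ≈ -1221.2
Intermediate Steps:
-1222 + (238/1620 - 711/(-1075)) = -1222 + (238*(1/1620) - 711*(-1/1075)) = -1222 + (119/810 + 711/1075) = -1222 + 140767/174150 = -212670533/174150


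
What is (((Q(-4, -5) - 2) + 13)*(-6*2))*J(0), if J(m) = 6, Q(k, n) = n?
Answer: -432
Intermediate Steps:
(((Q(-4, -5) - 2) + 13)*(-6*2))*J(0) = (((-5 - 2) + 13)*(-6*2))*6 = ((-7 + 13)*(-12))*6 = (6*(-12))*6 = -72*6 = -432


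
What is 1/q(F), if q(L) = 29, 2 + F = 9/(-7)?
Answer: 1/29 ≈ 0.034483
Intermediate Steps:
F = -23/7 (F = -2 + 9/(-7) = -2 + 9*(-1/7) = -2 - 9/7 = -23/7 ≈ -3.2857)
1/q(F) = 1/29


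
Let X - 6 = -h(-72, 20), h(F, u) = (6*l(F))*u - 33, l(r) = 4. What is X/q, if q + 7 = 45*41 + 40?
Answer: -147/626 ≈ -0.23482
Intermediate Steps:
q = 1878 (q = -7 + (45*41 + 40) = -7 + (1845 + 40) = -7 + 1885 = 1878)
h(F, u) = -33 + 24*u (h(F, u) = (6*4)*u - 33 = 24*u - 33 = -33 + 24*u)
X = -441 (X = 6 - (-33 + 24*20) = 6 - (-33 + 480) = 6 - 1*447 = 6 - 447 = -441)
X/q = -441/1878 = -441*1/1878 = -147/626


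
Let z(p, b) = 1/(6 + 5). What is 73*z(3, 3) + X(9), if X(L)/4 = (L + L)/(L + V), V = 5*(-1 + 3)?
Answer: 2179/209 ≈ 10.426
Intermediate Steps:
V = 10 (V = 5*2 = 10)
z(p, b) = 1/11
X(L) = 8*L/(10 + L) (X(L) = 4*((L + L)/(L + 10)) = 4*((2*L)/(10 + L)) = 4*(2*L/(10 + L)) = 8*L/(10 + L))
73*z(3, 3) + X(9) = 73*(1/11) + 8*9/(10 + 9) = 73/11 + 8*9/19 = 73/11 + 8*9*(1/19) = 73/11 + 72/19 = 2179/209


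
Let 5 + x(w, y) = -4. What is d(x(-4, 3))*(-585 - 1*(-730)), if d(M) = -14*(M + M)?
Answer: 36540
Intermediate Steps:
x(w, y) = -9 (x(w, y) = -5 - 4 = -9)
d(M) = -28*M
d(x(-4, 3))*(-585 - 1*(-730)) = (-28*(-9))*(-585 - 1*(-730)) = 252*(-585 + 730) = 252*145 = 36540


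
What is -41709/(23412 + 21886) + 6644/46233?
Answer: -147942935/190387494 ≈ -0.77706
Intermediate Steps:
-41709/(23412 + 21886) + 6644/46233 = -41709/45298 + 6644*(1/46233) = -41709*1/45298 + 604/4203 = -41709/45298 + 604/4203 = -147942935/190387494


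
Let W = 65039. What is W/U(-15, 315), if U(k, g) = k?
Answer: -65039/15 ≈ -4335.9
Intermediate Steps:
W/U(-15, 315) = 65039/(-15) = 65039*(-1/15) = -65039/15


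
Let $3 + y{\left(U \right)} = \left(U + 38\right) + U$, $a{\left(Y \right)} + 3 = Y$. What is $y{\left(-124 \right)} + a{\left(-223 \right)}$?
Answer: $-439$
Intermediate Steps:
$a{\left(Y \right)} = -3 + Y$
$y{\left(U \right)} = 35 + 2 U$ ($y{\left(U \right)} = -3 + \left(\left(U + 38\right) + U\right) = -3 + \left(\left(38 + U\right) + U\right) = -3 + \left(38 + 2 U\right) = 35 + 2 U$)
$y{\left(-124 \right)} + a{\left(-223 \right)} = \left(35 + 2 \left(-124\right)\right) - 226 = \left(35 - 248\right) - 226 = -213 - 226 = -439$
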